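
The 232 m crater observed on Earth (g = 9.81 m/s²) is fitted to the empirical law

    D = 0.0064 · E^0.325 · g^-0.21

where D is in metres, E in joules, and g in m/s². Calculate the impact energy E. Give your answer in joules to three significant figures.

Rearranging: E = [D / (0.0064 · g^-0.21)]^(1/0.325).
g^-0.21 = 9.81^-0.21 = 0.6191
D / (0.0064 × 0.6191) = 232 / (3.962 × 10^-3) = 5.856 × 10^4
E = (5.856 × 10^4)^3.0769 = 4.671 × 10^14 J

E ≈ 4.67 × 10^14 J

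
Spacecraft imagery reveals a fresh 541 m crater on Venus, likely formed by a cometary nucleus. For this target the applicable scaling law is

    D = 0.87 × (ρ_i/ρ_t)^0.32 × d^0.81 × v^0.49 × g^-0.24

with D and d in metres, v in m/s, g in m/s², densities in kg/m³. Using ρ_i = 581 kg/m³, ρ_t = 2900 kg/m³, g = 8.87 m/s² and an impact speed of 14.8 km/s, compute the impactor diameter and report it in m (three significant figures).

Rearranging for d: d = [D / (0.87 · (581/2900)^0.32 · 14800^0.49 · 8.87^-0.24)]^(1/0.81).
(581/2900)^0.32 = 0.5978
14800^0.49 = 110.5
8.87^-0.24 = 0.5922
Denominator = 0.87 × 0.5978 × 110.5 × 0.5922 = 34.03
D / 34.03 = 541 / 34.03 = 15.90
d = 15.90^(1/0.81) = 15.90^1.2346 = 30.43 m

d ≈ 30.4 m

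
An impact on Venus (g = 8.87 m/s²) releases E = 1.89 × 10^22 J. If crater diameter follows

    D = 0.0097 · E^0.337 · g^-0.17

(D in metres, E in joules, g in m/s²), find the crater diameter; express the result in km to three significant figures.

D ≈ 215 km

E^0.337 = (1.89 × 10^22)^0.337 = 3.215 × 10^7
g^-0.17 = 8.87^-0.17 = 0.6900
D = 0.0097 × 3.215 × 10^7 × 0.6900 = 2.152 × 10^5 m
   = 215.2 km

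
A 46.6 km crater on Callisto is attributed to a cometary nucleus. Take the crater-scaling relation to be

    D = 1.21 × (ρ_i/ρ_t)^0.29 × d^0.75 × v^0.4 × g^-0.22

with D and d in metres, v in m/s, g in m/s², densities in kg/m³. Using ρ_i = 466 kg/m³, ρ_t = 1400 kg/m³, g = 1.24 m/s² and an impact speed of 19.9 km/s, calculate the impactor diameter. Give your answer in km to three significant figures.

d ≈ 10.8 km

Rearranging for d: d = [D / (1.21 · (466/1400)^0.29 · 19900^0.4 · 1.24^-0.22)]^(1/0.75).
D = 46600 m.
(466/1400)^0.29 = 0.7269
19900^0.4 = 52.43
1.24^-0.22 = 0.9538
Denominator = 1.21 × 0.7269 × 52.43 × 0.9538 = 43.98
D / 43.98 = 46600 / 43.98 = 1060
d = 1060^(1/0.75) = 1060^1.3333 = 10805 m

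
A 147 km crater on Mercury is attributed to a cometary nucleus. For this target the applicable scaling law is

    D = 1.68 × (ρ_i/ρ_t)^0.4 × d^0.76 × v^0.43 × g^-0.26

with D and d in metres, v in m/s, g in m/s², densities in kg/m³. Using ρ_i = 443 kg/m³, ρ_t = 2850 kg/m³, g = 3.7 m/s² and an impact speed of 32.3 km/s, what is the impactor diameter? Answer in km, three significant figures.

Rearranging for d: d = [D / (1.68 · (443/2850)^0.4 · 32300^0.43 · 3.7^-0.26)]^(1/0.76).
D = 147000 m.
(443/2850)^0.4 = 0.4749
32300^0.43 = 86.89
3.7^-0.26 = 0.7117
Denominator = 1.68 × 0.4749 × 86.89 × 0.7117 = 49.34
D / 49.34 = 147000 / 49.34 = 2979
d = 2979^(1/0.76) = 2979^1.3158 = 37255 m

d ≈ 37.3 km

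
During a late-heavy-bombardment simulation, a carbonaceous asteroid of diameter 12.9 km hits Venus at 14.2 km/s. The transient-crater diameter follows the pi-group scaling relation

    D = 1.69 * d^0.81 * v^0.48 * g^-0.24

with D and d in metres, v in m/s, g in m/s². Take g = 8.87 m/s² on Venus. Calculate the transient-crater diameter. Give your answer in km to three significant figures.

D ≈ 210 km

In SI units: d = 12900 m, v = 14200 m/s.
d^0.81 = 12900^0.81 = 2136
v^0.48 = 14200^0.48 = 98.42
g^-0.24 = 8.87^-0.24 = 0.5922
D = 1.69 × 2136 × 98.42 × 0.5922 = 2.104 × 10^5 m
   = 210.4 km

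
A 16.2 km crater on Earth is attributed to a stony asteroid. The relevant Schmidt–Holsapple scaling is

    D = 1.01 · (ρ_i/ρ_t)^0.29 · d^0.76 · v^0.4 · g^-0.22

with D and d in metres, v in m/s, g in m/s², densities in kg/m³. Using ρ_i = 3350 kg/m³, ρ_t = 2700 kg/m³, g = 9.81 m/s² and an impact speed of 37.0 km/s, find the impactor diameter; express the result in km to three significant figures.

d ≈ 2.40 km

Rearranging for d: d = [D / (1.01 · (3350/2700)^0.29 · 37000^0.4 · 9.81^-0.22)]^(1/0.76).
D = 16200 m.
(3350/2700)^0.29 = 1.065
37000^0.4 = 67.19
9.81^-0.22 = 0.6051
Denominator = 1.01 × 1.065 × 67.19 × 0.6051 = 43.73
D / 43.73 = 16200 / 43.73 = 370.5
d = 370.5^(1/0.76) = 370.5^1.3158 = 2399 m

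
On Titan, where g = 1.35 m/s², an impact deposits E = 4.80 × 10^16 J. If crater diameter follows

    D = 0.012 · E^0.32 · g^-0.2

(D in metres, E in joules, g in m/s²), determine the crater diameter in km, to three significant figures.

E^0.32 = (4.80 × 10^16)^0.32 = 2.178 × 10^5
g^-0.2 = 1.35^-0.2 = 0.9417
D = 0.012 × 2.178 × 10^5 × 0.9417 = 2461 m
   = 2.461 km

D ≈ 2.46 km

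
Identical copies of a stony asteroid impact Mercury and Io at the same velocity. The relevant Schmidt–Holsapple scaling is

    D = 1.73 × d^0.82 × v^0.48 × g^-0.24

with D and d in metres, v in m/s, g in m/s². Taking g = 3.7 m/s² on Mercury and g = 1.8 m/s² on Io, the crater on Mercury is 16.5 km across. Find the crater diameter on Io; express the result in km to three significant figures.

D ≈ 19.6 km

All impactor-dependent factors cancel in the ratio, leaving D_Io/D_Mercury = (g_Io/g_Mercury)^-0.24.
(1.8/3.7)^-0.24 = 0.4865^-0.24 = 1.189
D_Io = 1.189 × 16.5 km = 19.6 km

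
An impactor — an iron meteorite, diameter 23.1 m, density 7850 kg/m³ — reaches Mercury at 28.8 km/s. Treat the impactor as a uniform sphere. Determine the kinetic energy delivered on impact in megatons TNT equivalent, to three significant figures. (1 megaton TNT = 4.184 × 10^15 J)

v = 28800 m/s.
Mass m = (π/6) ρ d³ = (π/6) × 7850 × (23.1)³ = 5.066 × 10^7 kg
E = ½ m v² = 0.5 × 5.066 × 10^7 × (28800)² = 2.101 × 10^16 J
   = 2.101 × 10^16 / 4.184×10^15 = 5.022 Mt

E ≈ 5.02 Mt TNT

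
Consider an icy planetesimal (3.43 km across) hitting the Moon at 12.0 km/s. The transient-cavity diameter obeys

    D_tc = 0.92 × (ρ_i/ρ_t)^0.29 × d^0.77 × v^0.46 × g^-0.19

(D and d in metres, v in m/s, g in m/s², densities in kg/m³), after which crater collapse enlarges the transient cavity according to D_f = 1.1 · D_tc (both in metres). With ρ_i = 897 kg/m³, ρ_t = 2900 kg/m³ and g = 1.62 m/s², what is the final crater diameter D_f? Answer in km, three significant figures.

D_f ≈ 26.1 km

In SI: d = 3430 m, v = 12000 m/s.
(ρ_i/ρ_t)^0.29 = (897/2900)^0.29 = 0.7116
d^0.77 = 3430^0.77 = 527.4
v^0.46 = 12000^0.46 = 75.24
g^-0.19 = 1.62^-0.19 = 0.9124
D_tc = 0.92 × 0.7116 × 527.4 × 75.24 × 0.9124 = 23700 m
D_f = 1.1 × 23700 = 26070 m
     = 26.07 km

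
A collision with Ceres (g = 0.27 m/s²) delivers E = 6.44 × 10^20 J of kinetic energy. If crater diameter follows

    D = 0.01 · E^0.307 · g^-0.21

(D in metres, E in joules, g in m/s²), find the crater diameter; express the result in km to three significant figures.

D ≈ 32.2 km

E^0.307 = (6.44 × 10^20)^0.307 = 2.445 × 10^6
g^-0.21 = 0.27^-0.21 = 1.316
D = 0.01 × 2.445 × 10^6 × 1.316 = 32176 m
   = 32.18 km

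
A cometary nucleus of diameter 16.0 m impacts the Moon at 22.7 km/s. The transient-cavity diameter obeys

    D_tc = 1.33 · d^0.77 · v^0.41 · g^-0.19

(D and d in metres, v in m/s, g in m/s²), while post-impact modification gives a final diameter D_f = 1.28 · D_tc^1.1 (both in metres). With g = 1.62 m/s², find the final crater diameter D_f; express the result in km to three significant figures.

D_f ≈ 1.53 km

v = 22700 m/s.
d^0.77 = 16^0.77 = 8.456
v^0.41 = 22700^0.41 = 61.09
g^-0.19 = 1.62^-0.19 = 0.9124
D_tc = 1.33 × 8.456 × 61.09 × 0.9124 = 626.9 m
D_f = 1.28 × (626.9)^1.1 = 1528 m
     = 1.528 km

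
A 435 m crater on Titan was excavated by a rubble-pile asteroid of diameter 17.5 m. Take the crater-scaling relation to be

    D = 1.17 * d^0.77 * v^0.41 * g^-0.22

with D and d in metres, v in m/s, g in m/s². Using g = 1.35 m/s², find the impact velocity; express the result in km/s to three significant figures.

Rearranging for v: v = [D / (1.17 · 17.5^0.77 · 1.35^-0.22)]^(1/0.41).
17.5^0.77 = 9.060
1.35^-0.22 = 0.9361
Denominator = 1.17 × 9.060 × 0.9361 = 9.923
D / 9.923 = 435 / 9.923 = 43.84
v = 43.84^(1/0.41) = 43.84^2.439 = 10105 m/s

v ≈ 10.1 km/s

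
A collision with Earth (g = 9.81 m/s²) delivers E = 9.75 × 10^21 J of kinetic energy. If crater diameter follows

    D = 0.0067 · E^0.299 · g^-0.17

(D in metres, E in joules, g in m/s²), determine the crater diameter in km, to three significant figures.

E^0.299 = (9.75 × 10^21)^0.299 = 3.756 × 10^6
g^-0.17 = 9.81^-0.17 = 0.6783
D = 0.0067 × 3.756 × 10^6 × 0.6783 = 17070 m
   = 17.07 km

D ≈ 17.1 km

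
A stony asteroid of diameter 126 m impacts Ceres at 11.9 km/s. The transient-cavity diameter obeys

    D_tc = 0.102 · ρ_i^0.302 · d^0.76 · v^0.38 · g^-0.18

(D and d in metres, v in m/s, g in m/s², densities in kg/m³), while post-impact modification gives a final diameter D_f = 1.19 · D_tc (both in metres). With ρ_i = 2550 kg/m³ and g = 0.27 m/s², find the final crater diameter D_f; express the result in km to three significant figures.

v = 11900 m/s.
ρ_i^0.302 = 2550^0.302 = 10.69
d^0.76 = 126^0.76 = 39.47
v^0.38 = 11900^0.38 = 35.38
g^-0.18 = 0.27^-0.18 = 1.266
D_tc = 0.102 × 10.69 × 39.47 × 35.38 × 1.266 = 1928 m
D_f = 1.19 × 1928 = 2294 m
     = 2.294 km

D_f ≈ 2.29 km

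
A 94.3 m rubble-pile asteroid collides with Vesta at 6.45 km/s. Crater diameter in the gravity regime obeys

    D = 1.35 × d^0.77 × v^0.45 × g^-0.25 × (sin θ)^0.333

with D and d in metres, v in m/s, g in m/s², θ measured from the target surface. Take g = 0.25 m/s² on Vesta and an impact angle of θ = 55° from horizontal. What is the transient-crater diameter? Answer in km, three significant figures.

In SI units: v = 6450 m/s.
d^0.77 = 94.3^0.77 = 33.14
v^0.45 = 6450^0.45 = 51.80
g^-0.25 = 0.25^-0.25 = 1.414
(sin 55°)^0.333 = 0.8192^0.333 = 0.9357
D = 1.35 × 33.14 × 51.80 × 1.414 × 0.9357 = 3066 m
   = 3.066 km

D ≈ 3.07 km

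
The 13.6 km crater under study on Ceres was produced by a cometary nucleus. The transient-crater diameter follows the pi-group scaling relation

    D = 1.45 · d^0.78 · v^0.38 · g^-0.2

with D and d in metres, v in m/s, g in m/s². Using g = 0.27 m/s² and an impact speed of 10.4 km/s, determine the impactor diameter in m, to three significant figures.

Rearranging for d: d = [D / (1.45 · 10400^0.38 · 0.27^-0.2)]^(1/0.78).
D = 13600 m.
10400^0.38 = 33.61
0.27^-0.2 = 1.299
Denominator = 1.45 × 33.61 × 1.299 = 63.31
D / 63.31 = 13600 / 63.31 = 214.8
d = 214.8^(1/0.78) = 214.8^1.2821 = 977.0 m

d ≈ 977 m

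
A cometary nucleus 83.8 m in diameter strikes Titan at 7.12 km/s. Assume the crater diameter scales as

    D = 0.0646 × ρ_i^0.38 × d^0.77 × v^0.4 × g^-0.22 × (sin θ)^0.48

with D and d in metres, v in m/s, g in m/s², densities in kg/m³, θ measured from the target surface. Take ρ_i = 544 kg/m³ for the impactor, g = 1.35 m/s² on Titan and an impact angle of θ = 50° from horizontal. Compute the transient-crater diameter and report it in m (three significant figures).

In SI units: v = 7120 m/s.
ρ_i^0.38 = 544^0.38 = 10.95
d^0.77 = 83.8^0.77 = 30.26
v^0.4 = 7120^0.4 = 34.75
g^-0.22 = 1.35^-0.22 = 0.9361
(sin 50°)^0.48 = 0.7660^0.48 = 0.8799
D = 0.0646 × 10.95 × 30.26 × 34.75 × 0.9361 × 0.8799 = 612.7 m

D ≈ 613 m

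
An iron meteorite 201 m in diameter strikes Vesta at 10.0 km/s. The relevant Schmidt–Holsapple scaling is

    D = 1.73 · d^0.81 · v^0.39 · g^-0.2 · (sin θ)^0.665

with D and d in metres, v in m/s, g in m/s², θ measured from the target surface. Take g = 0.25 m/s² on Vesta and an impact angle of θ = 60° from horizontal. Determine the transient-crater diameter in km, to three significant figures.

D ≈ 5.53 km

In SI units: v = 10000 m/s.
d^0.81 = 201^0.81 = 73.38
v^0.39 = 10000^0.39 = 36.31
g^-0.2 = 0.25^-0.2 = 1.320
(sin 60°)^0.665 = 0.8660^0.665 = 0.9088
D = 1.73 × 73.38 × 36.31 × 1.320 × 0.9088 = 5530 m
   = 5.530 km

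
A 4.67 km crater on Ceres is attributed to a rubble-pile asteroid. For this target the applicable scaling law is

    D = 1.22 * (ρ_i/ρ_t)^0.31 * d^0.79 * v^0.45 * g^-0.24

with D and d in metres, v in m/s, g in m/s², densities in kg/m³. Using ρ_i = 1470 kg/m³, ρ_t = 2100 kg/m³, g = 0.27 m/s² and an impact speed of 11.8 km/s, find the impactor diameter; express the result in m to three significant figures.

d ≈ 127 m

Rearranging for d: d = [D / (1.22 · (1470/2100)^0.31 · 11800^0.45 · 0.27^-0.24)]^(1/0.79).
D = 4670 m.
(1470/2100)^0.31 = 0.8953
11800^0.45 = 67.97
0.27^-0.24 = 1.369
Denominator = 1.22 × 0.8953 × 67.97 × 1.369 = 101.6
D / 101.6 = 4670 / 101.6 = 45.96
d = 45.96^(1/0.79) = 45.96^1.2658 = 127.1 m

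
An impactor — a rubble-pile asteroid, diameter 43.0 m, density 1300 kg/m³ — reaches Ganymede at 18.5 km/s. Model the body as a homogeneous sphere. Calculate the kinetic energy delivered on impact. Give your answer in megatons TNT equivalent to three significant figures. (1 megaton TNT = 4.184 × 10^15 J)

v = 18500 m/s.
Mass m = (π/6) ρ d³ = (π/6) × 1300 × (43)³ = 5.412 × 10^7 kg
E = ½ m v² = 0.5 × 5.412 × 10^7 × (18500)² = 9.261 × 10^15 J
   = 9.261 × 10^15 / 4.184×10^15 = 2.213 Mt

E ≈ 2.21 Mt TNT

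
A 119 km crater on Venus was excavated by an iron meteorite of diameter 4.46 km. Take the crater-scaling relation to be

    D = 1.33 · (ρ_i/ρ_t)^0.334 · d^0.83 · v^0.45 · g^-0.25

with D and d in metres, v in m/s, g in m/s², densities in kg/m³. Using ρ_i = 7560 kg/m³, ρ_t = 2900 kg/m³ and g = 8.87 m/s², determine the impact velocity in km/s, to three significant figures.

Rearranging for v: v = [D / (1.33 · (7560/2900)^0.334 · 4460^0.83 · 8.87^-0.25)]^(1/0.45).
D = 119000 m.
(7560/2900)^0.334 = 1.377
4460^0.83 = 1069
8.87^-0.25 = 0.5795
Denominator = 1.33 × 1.377 × 1069 × 0.5795 = 1135
D / 1135 = 119000 / 1135 = 104.8
v = 104.8^(1/0.45) = 104.8^2.2222 = 30878 m/s

v ≈ 30.9 km/s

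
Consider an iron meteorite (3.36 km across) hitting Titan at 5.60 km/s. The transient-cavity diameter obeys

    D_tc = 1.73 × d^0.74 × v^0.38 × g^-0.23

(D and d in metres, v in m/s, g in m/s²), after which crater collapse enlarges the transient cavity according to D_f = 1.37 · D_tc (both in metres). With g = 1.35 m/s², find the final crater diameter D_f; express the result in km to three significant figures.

In SI: d = 3360 m, v = 5600 m/s.
d^0.74 = 3360^0.74 = 406.9
v^0.38 = 5600^0.38 = 26.57
g^-0.23 = 1.35^-0.23 = 0.9333
D_tc = 1.73 × 406.9 × 26.57 × 0.9333 = 17460 m
D_f = 1.37 × 17460 = 23920 m
     = 23.92 km

D_f ≈ 23.9 km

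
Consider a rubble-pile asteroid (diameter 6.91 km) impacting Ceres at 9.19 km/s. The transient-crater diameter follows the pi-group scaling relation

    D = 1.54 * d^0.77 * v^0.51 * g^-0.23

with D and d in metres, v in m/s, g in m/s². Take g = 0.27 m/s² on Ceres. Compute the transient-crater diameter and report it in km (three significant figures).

D ≈ 198 km

In SI units: d = 6910 m, v = 9190 m/s.
d^0.77 = 6910^0.77 = 904.5
v^0.51 = 9190^0.51 = 105.0
g^-0.23 = 0.27^-0.23 = 1.351
D = 1.54 × 904.5 × 105.0 × 1.351 = 1.976 × 10^5 m
   = 197.6 km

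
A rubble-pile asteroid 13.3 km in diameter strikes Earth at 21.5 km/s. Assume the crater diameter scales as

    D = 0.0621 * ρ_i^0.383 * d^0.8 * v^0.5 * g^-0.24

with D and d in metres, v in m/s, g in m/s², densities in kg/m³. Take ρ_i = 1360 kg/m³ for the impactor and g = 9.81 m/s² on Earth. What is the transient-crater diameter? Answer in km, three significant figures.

D ≈ 166 km

In SI units: d = 13300 m, v = 21500 m/s.
ρ_i^0.383 = 1360^0.383 = 15.85
d^0.8 = 13300^0.8 = 1991
v^0.5 = 21500^0.5 = 146.6
g^-0.24 = 9.81^-0.24 = 0.5781
D = 0.0621 × 15.85 × 1991 × 146.6 × 0.5781 = 1.661 × 10^5 m
   = 166.1 km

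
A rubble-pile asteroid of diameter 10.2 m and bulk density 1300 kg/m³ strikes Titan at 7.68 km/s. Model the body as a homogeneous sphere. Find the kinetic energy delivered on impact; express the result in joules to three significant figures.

v = 7680 m/s.
Mass m = (π/6) ρ d³ = (π/6) × 1300 × (10.2)³ = 7.223 × 10^5 kg
E = ½ m v² = 0.5 × 7.223 × 10^5 × (7680)² = 2.130 × 10^13 J

E ≈ 2.13 × 10^13 J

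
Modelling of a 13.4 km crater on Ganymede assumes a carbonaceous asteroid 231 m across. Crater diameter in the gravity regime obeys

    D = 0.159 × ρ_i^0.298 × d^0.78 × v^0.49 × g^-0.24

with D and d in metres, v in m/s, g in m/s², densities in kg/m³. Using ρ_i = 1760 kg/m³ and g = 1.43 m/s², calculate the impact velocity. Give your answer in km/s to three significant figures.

v ≈ 24.7 km/s

Rearranging for v: v = [D / (0.159 · 1760^0.298 · 231^0.78 · 1.43^-0.24)]^(1/0.49).
D = 13400 m.
1760^0.298 = 9.272
231^0.78 = 69.76
1.43^-0.24 = 0.9177
Denominator = 0.159 × 9.272 × 69.76 × 0.9177 = 94.38
D / 94.38 = 13400 / 94.38 = 142.0
v = 142.0^(1/0.49) = 142.0^2.0408 = 24683 m/s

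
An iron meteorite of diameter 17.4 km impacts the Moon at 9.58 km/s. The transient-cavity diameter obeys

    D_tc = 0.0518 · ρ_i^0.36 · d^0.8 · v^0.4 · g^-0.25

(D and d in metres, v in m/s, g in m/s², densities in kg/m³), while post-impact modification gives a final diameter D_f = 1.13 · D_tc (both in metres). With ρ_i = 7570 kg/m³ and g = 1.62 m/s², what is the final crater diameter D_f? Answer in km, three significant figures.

In SI: d = 17400 m, v = 9580 m/s.
ρ_i^0.36 = 7570^0.36 = 24.92
d^0.8 = 17400^0.8 = 2469
v^0.4 = 9580^0.4 = 39.13
g^-0.25 = 1.62^-0.25 = 0.8864
D_tc = 0.0518 × 24.92 × 2469 × 39.13 × 0.8864 = 1.105 × 10^5 m
D_f = 1.13 × 1.105 × 10^5 = 1.249 × 10^5 m
     = 124.9 km

D_f ≈ 125 km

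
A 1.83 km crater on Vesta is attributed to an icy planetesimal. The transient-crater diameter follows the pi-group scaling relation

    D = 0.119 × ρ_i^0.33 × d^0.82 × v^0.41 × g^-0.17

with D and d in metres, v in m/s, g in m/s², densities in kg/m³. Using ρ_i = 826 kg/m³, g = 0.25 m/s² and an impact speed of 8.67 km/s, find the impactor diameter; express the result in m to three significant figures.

Rearranging for d: d = [D / (0.119 · 826^0.33 · 8670^0.41 · 0.25^-0.17)]^(1/0.82).
D = 1830 m.
826^0.33 = 9.175
8670^0.41 = 41.17
0.25^-0.17 = 1.266
Denominator = 0.119 × 9.175 × 41.17 × 1.266 = 56.91
D / 56.91 = 1830 / 56.91 = 32.16
d = 32.16^(1/0.82) = 32.16^1.2195 = 68.89 m

d ≈ 68.9 m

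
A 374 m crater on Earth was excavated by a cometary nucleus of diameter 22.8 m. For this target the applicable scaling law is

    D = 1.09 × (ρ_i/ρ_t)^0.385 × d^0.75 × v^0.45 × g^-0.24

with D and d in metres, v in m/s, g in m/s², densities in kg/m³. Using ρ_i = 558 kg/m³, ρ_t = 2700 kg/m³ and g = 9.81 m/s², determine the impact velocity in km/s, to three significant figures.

Rearranging for v: v = [D / (1.09 · (558/2700)^0.385 · 22.8^0.75 · 9.81^-0.24)]^(1/0.45).
(558/2700)^0.385 = 0.5450
22.8^0.75 = 10.43
9.81^-0.24 = 0.5781
Denominator = 1.09 × 0.5450 × 10.43 × 0.5781 = 3.582
D / 3.582 = 374 / 3.582 = 104.4
v = 104.4^(1/0.45) = 104.4^2.2222 = 30617 m/s

v ≈ 30.6 km/s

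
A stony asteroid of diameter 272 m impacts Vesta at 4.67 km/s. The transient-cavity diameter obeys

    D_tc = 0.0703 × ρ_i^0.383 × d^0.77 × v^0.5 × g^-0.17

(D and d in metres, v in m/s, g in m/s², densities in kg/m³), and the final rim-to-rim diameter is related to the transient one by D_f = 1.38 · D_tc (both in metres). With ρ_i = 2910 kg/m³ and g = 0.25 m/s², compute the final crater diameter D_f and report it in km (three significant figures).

D_f ≈ 13.3 km

v = 4670 m/s.
ρ_i^0.383 = 2910^0.383 = 21.22
d^0.77 = 272^0.77 = 74.92
v^0.5 = 4670^0.5 = 68.34
g^-0.17 = 0.25^-0.17 = 1.266
D_tc = 0.0703 × 21.22 × 74.92 × 68.34 × 1.266 = 9670 m
D_f = 1.38 × 9670 = 13345 m
     = 13.34 km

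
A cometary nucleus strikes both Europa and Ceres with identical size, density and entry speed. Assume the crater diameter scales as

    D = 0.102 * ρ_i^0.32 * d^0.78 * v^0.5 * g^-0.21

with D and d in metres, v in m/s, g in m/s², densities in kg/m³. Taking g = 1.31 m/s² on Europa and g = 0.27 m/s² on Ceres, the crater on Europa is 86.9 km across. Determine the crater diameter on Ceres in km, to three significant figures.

D ≈ 121 km

All impactor-dependent factors cancel in the ratio, leaving D_Ceres/D_Europa = (g_Ceres/g_Europa)^-0.21.
(0.27/1.31)^-0.21 = 0.2061^-0.21 = 1.393
D_Ceres = 1.393 × 86.9 km = 121 km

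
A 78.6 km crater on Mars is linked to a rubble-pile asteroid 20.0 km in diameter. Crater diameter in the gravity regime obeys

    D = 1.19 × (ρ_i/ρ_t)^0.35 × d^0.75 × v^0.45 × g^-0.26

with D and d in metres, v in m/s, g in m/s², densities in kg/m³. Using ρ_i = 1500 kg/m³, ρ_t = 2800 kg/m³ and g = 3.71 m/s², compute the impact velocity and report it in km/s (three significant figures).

Rearranging for v: v = [D / (1.19 · (1500/2800)^0.35 · 20000^0.75 · 3.71^-0.26)]^(1/0.45).
D = 78600 m.
(1500/2800)^0.35 = 0.8038
20000^0.75 = 1682
3.71^-0.26 = 0.7112
Denominator = 1.19 × 0.8038 × 1682 × 0.7112 = 1144
D / 1144 = 78600 / 1144 = 68.71
v = 68.71^(1/0.45) = 68.71^2.2222 = 12084 m/s

v ≈ 12.1 km/s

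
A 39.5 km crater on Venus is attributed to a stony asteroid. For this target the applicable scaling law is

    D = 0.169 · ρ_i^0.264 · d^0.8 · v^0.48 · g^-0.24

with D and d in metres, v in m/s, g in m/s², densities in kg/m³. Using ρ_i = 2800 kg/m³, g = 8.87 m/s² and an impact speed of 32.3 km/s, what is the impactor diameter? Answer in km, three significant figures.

Rearranging for d: d = [D / (0.169 · 2800^0.264 · 32300^0.48 · 8.87^-0.24)]^(1/0.8).
D = 39500 m.
2800^0.264 = 8.129
32300^0.48 = 146.0
8.87^-0.24 = 0.5922
Denominator = 0.169 × 8.129 × 146.0 × 0.5922 = 118.8
D / 118.8 = 39500 / 118.8 = 332.5
d = 332.5^(1/0.8) = 332.5^1.25 = 1420 m

d ≈ 1.42 km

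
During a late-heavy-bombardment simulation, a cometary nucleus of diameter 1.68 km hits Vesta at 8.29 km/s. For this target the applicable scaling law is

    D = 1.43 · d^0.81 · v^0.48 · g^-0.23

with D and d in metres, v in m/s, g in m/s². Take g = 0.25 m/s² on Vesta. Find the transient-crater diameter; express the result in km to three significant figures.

D ≈ 61.3 km

In SI units: d = 1680 m, v = 8290 m/s.
d^0.81 = 1680^0.81 = 409.7
v^0.48 = 8290^0.48 = 76.02
g^-0.23 = 0.25^-0.23 = 1.376
D = 1.43 × 409.7 × 76.02 × 1.376 = 61284 m
   = 61.28 km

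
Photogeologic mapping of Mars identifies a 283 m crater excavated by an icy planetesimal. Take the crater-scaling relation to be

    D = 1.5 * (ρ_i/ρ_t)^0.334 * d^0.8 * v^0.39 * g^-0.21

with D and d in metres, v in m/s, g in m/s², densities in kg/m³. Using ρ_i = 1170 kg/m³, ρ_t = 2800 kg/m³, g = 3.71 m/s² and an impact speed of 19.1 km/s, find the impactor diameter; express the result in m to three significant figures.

d ≈ 11.6 m

Rearranging for d: d = [D / (1.5 · (1170/2800)^0.334 · 19100^0.39 · 3.71^-0.21)]^(1/0.8).
(1170/2800)^0.334 = 0.7472
19100^0.39 = 46.73
3.71^-0.21 = 0.7593
Denominator = 1.5 × 0.7472 × 46.73 × 0.7593 = 39.77
D / 39.77 = 283 / 39.77 = 7.116
d = 7.116^(1/0.8) = 7.116^1.25 = 11.62 m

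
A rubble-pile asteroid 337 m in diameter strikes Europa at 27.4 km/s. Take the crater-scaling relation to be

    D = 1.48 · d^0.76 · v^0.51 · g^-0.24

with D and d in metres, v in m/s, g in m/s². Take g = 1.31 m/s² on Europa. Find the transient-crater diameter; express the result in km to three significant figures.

D ≈ 21.2 km

In SI units: v = 27400 m/s.
d^0.76 = 337^0.76 = 83.37
v^0.51 = 27400^0.51 = 183.3
g^-0.24 = 1.31^-0.24 = 0.9372
D = 1.48 × 83.37 × 183.3 × 0.9372 = 21197 m
   = 21.20 km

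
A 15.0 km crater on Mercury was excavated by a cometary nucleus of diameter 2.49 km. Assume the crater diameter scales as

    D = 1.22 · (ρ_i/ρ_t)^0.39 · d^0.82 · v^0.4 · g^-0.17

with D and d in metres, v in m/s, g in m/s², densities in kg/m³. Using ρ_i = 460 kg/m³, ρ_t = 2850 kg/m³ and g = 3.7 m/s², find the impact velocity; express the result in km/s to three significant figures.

Rearranging for v: v = [D / (1.22 · (460/2850)^0.39 · 2490^0.82 · 3.7^-0.17)]^(1/0.4).
D = 15000 m.
(460/2850)^0.39 = 0.4910
2490^0.82 = 609.4
3.7^-0.17 = 0.8006
Denominator = 1.22 × 0.4910 × 609.4 × 0.8006 = 292.3
D / 292.3 = 15000 / 292.3 = 51.32
v = 51.32^(1/0.4) = 51.32^2.5 = 18868 m/s

v ≈ 18.9 km/s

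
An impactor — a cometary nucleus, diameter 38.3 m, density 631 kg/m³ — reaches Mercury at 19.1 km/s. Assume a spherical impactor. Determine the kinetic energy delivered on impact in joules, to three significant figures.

v = 19100 m/s.
Mass m = (π/6) ρ d³ = (π/6) × 631 × (38.3)³ = 1.856 × 10^7 kg
E = ½ m v² = 0.5 × 1.856 × 10^7 × (19100)² = 3.385 × 10^15 J

E ≈ 3.39 × 10^15 J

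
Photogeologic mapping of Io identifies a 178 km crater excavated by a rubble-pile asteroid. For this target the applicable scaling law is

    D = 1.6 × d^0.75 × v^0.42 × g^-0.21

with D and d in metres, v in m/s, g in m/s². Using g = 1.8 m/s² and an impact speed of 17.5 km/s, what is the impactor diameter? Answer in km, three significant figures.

Rearranging for d: d = [D / (1.6 · 17500^0.42 · 1.8^-0.21)]^(1/0.75).
D = 178000 m.
17500^0.42 = 60.54
1.8^-0.21 = 0.8839
Denominator = 1.6 × 60.54 × 0.8839 = 85.62
D / 85.62 = 178000 / 85.62 = 2079
d = 2079^(1/0.75) = 2079^1.3333 = 26527 m

d ≈ 26.5 km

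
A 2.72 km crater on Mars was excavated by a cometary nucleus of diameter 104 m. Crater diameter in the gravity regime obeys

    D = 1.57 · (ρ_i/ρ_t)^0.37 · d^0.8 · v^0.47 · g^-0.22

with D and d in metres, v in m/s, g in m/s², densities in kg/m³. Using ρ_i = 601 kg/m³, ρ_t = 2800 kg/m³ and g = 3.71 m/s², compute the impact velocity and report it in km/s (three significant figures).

Rearranging for v: v = [D / (1.57 · (601/2800)^0.37 · 104^0.8 · 3.71^-0.22)]^(1/0.47).
D = 2720 m.
(601/2800)^0.37 = 0.5659
104^0.8 = 41.08
3.71^-0.22 = 0.7494
Denominator = 1.57 × 0.5659 × 41.08 × 0.7494 = 27.35
D / 27.35 = 2720 / 27.35 = 99.45
v = 99.45^(1/0.47) = 99.45^2.1277 = 17795 m/s

v ≈ 17.8 km/s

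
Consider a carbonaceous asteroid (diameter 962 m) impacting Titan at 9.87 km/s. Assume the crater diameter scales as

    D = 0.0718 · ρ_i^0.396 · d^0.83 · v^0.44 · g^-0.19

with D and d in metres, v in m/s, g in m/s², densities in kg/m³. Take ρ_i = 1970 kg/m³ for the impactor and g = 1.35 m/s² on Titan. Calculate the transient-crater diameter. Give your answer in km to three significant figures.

In SI units: v = 9870 m/s.
ρ_i^0.396 = 1970^0.396 = 20.17
d^0.83 = 962^0.83 = 299.3
v^0.44 = 9870^0.44 = 57.21
g^-0.19 = 1.35^-0.19 = 0.9446
D = 0.0718 × 20.17 × 299.3 × 57.21 × 0.9446 = 23424 m
   = 23.42 km

D ≈ 23.4 km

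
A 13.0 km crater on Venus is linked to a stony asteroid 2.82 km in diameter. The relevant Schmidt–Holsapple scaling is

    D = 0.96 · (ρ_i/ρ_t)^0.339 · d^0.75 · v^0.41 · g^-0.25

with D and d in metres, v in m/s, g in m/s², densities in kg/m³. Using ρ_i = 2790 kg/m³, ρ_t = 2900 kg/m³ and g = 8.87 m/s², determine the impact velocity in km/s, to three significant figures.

Rearranging for v: v = [D / (0.96 · (2790/2900)^0.339 · 2820^0.75 · 8.87^-0.25)]^(1/0.41).
D = 13000 m.
(2790/2900)^0.339 = 0.9870
2820^0.75 = 387.0
8.87^-0.25 = 0.5795
Denominator = 0.96 × 0.9870 × 387.0 × 0.5795 = 212.5
D / 212.5 = 13000 / 212.5 = 61.18
v = 61.18^(1/0.41) = 61.18^2.439 = 22779 m/s

v ≈ 22.8 km/s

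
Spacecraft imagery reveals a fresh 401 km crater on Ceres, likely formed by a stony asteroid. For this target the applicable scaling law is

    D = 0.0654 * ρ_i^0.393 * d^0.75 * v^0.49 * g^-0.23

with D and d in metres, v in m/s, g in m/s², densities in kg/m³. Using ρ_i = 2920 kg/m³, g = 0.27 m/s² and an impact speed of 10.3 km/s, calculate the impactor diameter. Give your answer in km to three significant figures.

d ≈ 27.4 km

Rearranging for d: d = [D / (0.0654 · 2920^0.393 · 10300^0.49 · 0.27^-0.23)]^(1/0.75).
D = 401000 m.
2920^0.393 = 23.01
10300^0.49 = 92.53
0.27^-0.23 = 1.351
Denominator = 0.0654 × 23.01 × 92.53 × 1.351 = 188.1
D / 188.1 = 401000 / 188.1 = 2132
d = 2132^(1/0.75) = 2132^1.3333 = 27433 m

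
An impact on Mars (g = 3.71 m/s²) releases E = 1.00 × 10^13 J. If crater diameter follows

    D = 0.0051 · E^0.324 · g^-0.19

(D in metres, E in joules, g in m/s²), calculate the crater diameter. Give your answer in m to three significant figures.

E^0.324 = (1.00 × 10^13)^0.324 = 1.629 × 10^4
g^-0.19 = 3.71^-0.19 = 0.7795
D = 0.0051 × 1.629 × 10^4 × 0.7795 = 64.76 m

D ≈ 64.8 m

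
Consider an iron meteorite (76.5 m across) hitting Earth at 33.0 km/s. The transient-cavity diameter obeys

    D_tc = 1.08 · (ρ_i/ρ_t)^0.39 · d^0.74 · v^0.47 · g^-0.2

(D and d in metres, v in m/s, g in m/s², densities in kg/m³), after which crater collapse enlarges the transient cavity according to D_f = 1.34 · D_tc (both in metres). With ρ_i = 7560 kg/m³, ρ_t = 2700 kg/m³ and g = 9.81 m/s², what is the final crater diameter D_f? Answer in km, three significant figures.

v = 33000 m/s.
(ρ_i/ρ_t)^0.39 = (7560/2700)^0.39 = 1.494
d^0.74 = 76.5^0.74 = 24.77
v^0.47 = 33000^0.47 = 133.0
g^-0.2 = 9.81^-0.2 = 0.6334
D_tc = 1.08 × 1.494 × 24.77 × 133.0 × 0.6334 = 3367 m
D_f = 1.34 × 3367 = 4512 m
     = 4.512 km

D_f ≈ 4.51 km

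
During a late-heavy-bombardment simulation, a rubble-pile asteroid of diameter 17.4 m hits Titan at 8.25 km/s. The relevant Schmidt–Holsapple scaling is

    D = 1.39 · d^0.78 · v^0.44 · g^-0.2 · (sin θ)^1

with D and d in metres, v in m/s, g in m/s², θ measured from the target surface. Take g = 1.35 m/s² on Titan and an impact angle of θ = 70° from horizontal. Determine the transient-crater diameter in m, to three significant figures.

D ≈ 604 m

In SI units: v = 8250 m/s.
d^0.78 = 17.4^0.78 = 9.282
v^0.44 = 8250^0.44 = 52.87
g^-0.2 = 1.35^-0.2 = 0.9417
(sin 70°)^1 = 0.9397^1 = 0.9397
D = 1.39 × 9.282 × 52.87 × 0.9417 × 0.9397 = 603.6 m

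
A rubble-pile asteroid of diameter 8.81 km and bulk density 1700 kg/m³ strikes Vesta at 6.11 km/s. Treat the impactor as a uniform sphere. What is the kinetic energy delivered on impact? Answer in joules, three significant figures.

E ≈ 1.14 × 10^22 J

d = 8810 m; v = 6110 m/s.
Mass m = (π/6) ρ d³ = (π/6) × 1700 × (8810)³ = 6.087 × 10^14 kg
E = ½ m v² = 0.5 × 6.087 × 10^14 × (6110)² = 1.136 × 10^22 J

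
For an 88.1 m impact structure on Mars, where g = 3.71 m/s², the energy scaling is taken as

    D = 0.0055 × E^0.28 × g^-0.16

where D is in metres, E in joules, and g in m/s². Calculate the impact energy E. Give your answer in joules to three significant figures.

E ≈ 2.20 × 10^15 J

Rearranging: E = [D / (0.0055 · g^-0.16)]^(1/0.28).
g^-0.16 = 3.71^-0.16 = 0.8108
D / (0.0055 × 0.8108) = 88.1 / (4.459 × 10^-3) = 1.976 × 10^4
E = (1.976 × 10^4)^3.5714 = 2.198 × 10^15 J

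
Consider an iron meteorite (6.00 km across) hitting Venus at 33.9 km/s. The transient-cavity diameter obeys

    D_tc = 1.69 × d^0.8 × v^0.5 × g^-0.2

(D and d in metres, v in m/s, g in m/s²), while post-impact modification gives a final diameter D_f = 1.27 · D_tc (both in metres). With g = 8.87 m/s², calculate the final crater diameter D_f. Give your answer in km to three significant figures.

D_f ≈ 269 km

In SI: d = 6000 m, v = 33900 m/s.
d^0.8 = 6000^0.8 = 1053
v^0.5 = 33900^0.5 = 184.1
g^-0.2 = 8.87^-0.2 = 0.6463
D_tc = 1.69 × 1053 × 184.1 × 0.6463 = 2.117 × 10^5 m
D_f = 1.27 × 2.117 × 10^5 = 2.689 × 10^5 m
     = 268.9 km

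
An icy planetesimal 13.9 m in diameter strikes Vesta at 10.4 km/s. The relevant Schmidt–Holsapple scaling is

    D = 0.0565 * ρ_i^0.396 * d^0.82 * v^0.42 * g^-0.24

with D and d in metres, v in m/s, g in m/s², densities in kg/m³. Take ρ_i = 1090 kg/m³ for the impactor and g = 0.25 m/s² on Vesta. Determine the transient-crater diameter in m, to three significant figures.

D ≈ 529 m

In SI units: v = 10400 m/s.
ρ_i^0.396 = 1090^0.396 = 15.95
d^0.82 = 13.9^0.82 = 8.655
v^0.42 = 10400^0.42 = 48.66
g^-0.24 = 0.25^-0.24 = 1.395
D = 0.0565 × 15.95 × 8.655 × 48.66 × 1.395 = 529.4 m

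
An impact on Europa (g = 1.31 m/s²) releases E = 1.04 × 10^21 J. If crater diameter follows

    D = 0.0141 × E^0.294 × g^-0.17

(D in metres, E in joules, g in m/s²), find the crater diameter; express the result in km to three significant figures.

E^0.294 = (1.04 × 10^21)^0.294 = 1.510 × 10^6
g^-0.17 = 1.31^-0.17 = 0.9551
D = 0.0141 × 1.510 × 10^6 × 0.9551 = 20335 m
   = 20.34 km

D ≈ 20.3 km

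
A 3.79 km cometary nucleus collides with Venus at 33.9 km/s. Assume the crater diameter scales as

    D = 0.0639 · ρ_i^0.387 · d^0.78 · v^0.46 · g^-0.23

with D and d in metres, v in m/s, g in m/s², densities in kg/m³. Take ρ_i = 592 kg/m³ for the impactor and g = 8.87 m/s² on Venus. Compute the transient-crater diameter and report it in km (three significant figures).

In SI units: d = 3790 m, v = 33900 m/s.
ρ_i^0.387 = 592^0.387 = 11.83
d^0.78 = 3790^0.78 = 618.5
v^0.46 = 33900^0.46 = 121.3
g^-0.23 = 8.87^-0.23 = 0.6053
D = 0.0639 × 11.83 × 618.5 × 121.3 × 0.6053 = 34329 m
   = 34.33 km

D ≈ 34.3 km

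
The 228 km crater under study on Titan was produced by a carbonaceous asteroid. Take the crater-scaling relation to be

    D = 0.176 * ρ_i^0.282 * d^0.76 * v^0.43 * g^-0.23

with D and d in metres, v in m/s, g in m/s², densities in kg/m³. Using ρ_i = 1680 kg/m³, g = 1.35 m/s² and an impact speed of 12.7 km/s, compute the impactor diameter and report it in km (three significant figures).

d ≈ 36.6 km

Rearranging for d: d = [D / (0.176 · 1680^0.282 · 12700^0.43 · 1.35^-0.23)]^(1/0.76).
D = 228000 m.
1680^0.282 = 8.120
12700^0.43 = 58.16
1.35^-0.23 = 0.9333
Denominator = 0.176 × 8.120 × 58.16 × 0.9333 = 77.57
D / 77.57 = 228000 / 77.57 = 2939
d = 2939^(1/0.76) = 2939^1.3158 = 36598 m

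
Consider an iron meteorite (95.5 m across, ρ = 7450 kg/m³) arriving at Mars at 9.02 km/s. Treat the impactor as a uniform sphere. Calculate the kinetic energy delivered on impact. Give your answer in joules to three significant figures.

E ≈ 1.38 × 10^17 J

v = 9020 m/s.
Mass m = (π/6) ρ d³ = (π/6) × 7450 × (95.5)³ = 3.398 × 10^9 kg
E = ½ m v² = 0.5 × 3.398 × 10^9 × (9020)² = 1.382 × 10^17 J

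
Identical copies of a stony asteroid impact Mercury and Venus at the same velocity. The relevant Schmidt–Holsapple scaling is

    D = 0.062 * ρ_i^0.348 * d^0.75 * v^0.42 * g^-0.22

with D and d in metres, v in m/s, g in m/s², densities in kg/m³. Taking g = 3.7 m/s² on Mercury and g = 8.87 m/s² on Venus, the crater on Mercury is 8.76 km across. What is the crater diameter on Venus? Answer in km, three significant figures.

All impactor-dependent factors cancel in the ratio, leaving D_Venus/D_Mercury = (g_Venus/g_Mercury)^-0.22.
(8.87/3.7)^-0.22 = 2.397^-0.22 = 0.8250
D_Venus = 0.8250 × 8.76 km = 7.23 km

D ≈ 7.23 km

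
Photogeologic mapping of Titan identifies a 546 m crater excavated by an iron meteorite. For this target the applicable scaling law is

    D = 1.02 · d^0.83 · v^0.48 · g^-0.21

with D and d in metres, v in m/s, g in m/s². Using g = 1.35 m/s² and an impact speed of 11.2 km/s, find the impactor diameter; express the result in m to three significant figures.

d ≈ 9.52 m

Rearranging for d: d = [D / (1.02 · 11200^0.48 · 1.35^-0.21)]^(1/0.83).
11200^0.48 = 87.83
1.35^-0.21 = 0.9389
Denominator = 1.02 × 87.83 × 0.9389 = 84.11
D / 84.11 = 546 / 84.11 = 6.491
d = 6.491^(1/0.83) = 6.491^1.2048 = 9.521 m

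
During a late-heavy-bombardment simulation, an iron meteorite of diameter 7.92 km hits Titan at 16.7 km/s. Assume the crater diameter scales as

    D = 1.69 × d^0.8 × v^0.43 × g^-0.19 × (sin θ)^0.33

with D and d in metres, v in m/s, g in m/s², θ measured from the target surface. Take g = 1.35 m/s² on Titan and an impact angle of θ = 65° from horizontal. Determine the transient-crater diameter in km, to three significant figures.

In SI units: d = 7920 m, v = 16700 m/s.
d^0.8 = 7920^0.8 = 1315
v^0.43 = 16700^0.43 = 65.43
g^-0.19 = 1.35^-0.19 = 0.9446
(sin 65°)^0.33 = 0.9063^0.33 = 0.9681
D = 1.69 × 1315 × 65.43 × 0.9446 × 0.9681 = 1.330 × 10^5 m
   = 133.0 km

D ≈ 133 km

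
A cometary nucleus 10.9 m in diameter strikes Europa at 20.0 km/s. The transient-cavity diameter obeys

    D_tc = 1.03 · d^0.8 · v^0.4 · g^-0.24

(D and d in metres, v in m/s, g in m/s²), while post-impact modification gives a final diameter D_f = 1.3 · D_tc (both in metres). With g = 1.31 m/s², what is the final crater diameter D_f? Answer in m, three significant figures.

D_f ≈ 446 m

v = 20000 m/s.
d^0.8 = 10.9^0.8 = 6.760
v^0.4 = 20000^0.4 = 52.53
g^-0.24 = 1.31^-0.24 = 0.9372
D_tc = 1.03 × 6.760 × 52.53 × 0.9372 = 342.8 m
D_f = 1.3 × 342.8 = 445.6 m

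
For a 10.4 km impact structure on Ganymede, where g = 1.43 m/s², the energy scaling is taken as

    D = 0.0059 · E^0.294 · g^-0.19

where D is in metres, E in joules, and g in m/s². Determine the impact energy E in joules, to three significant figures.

E ≈ 2.22 × 10^21 J

Rearranging: E = [D / (0.0059 · g^-0.19)]^(1/0.294).
D = 10400 m.
g^-0.19 = 1.43^-0.19 = 0.9343
D / (0.0059 × 0.9343) = 10400 / (5.512 × 10^-3) = 1.887 × 10^6
E = (1.887 × 10^6)^3.4014 = 2.220 × 10^21 J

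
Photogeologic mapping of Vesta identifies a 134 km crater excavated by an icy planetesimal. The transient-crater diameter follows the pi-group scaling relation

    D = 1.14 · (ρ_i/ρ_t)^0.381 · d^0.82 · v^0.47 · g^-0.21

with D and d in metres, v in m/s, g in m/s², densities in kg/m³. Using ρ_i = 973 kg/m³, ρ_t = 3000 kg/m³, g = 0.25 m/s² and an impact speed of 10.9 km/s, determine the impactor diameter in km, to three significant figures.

d ≈ 8.75 km

Rearranging for d: d = [D / (1.14 · (973/3000)^0.381 · 10900^0.47 · 0.25^-0.21)]^(1/0.82).
D = 134000 m.
(973/3000)^0.381 = 0.6512
10900^0.47 = 78.99
0.25^-0.21 = 1.338
Denominator = 1.14 × 0.6512 × 78.99 × 1.338 = 78.46
D / 78.46 = 134000 / 78.46 = 1708
d = 1708^(1/0.82) = 1708^1.2195 = 8750 m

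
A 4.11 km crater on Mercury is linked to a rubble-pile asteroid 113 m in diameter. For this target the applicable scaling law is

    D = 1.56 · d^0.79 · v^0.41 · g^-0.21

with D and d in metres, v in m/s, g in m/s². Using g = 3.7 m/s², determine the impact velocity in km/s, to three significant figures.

Rearranging for v: v = [D / (1.56 · 113^0.79 · 3.7^-0.21)]^(1/0.41).
D = 4110 m.
113^0.79 = 41.87
3.7^-0.21 = 0.7598
Denominator = 1.56 × 41.87 × 0.7598 = 49.63
D / 49.63 = 4110 / 49.63 = 82.81
v = 82.81^(1/0.41) = 82.81^2.439 = 47665 m/s

v ≈ 47.7 km/s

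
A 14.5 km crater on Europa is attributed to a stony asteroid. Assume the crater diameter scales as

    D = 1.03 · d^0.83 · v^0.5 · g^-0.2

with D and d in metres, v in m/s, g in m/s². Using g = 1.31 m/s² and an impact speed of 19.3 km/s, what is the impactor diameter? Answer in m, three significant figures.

Rearranging for d: d = [D / (1.03 · 19300^0.5 · 1.31^-0.2)]^(1/0.83).
D = 14500 m.
19300^0.5 = 138.9
1.31^-0.2 = 0.9474
Denominator = 1.03 × 138.9 × 0.9474 = 135.5
D / 135.5 = 14500 / 135.5 = 107.0
d = 107.0^(1/0.83) = 107.0^1.2048 = 278.6 m

d ≈ 279 m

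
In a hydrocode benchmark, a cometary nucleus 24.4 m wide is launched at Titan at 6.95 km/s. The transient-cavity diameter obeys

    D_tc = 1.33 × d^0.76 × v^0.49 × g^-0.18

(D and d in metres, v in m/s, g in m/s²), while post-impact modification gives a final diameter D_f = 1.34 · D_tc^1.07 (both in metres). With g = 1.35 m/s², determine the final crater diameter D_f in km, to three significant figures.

D_f ≈ 2.38 km

v = 6950 m/s.
d^0.76 = 24.4^0.76 = 11.33
v^0.49 = 6950^0.49 = 76.31
g^-0.18 = 1.35^-0.18 = 0.9474
D_tc = 1.33 × 11.33 × 76.31 × 0.9474 = 1089 m
D_f = 1.34 × (1089)^1.07 = 2381 m
     = 2.381 km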